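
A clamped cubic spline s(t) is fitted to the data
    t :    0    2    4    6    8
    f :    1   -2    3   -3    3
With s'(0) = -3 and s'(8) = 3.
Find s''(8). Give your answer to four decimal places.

-3.5893

Let m_i = s''(x_i). Step sizes h_i = 2, 2, 2, 2; slopes of the chords Δ_i = (y_(i+1) - y_i)/h_i = -3/2, 5/2, -3, 3.
  2·m_0 + 8·m_1 + 2·m_2 = 6(Δ_1 - Δ_0) = 24
  2·m_1 + 8·m_2 + 2·m_3 = 6(Δ_2 - Δ_1) = -33
  2·m_2 + 8·m_3 + 2·m_4 = 6(Δ_3 - Δ_2) = 36
Clamped end conditions give two more equations: 2h_0·m_0 + h_0·m_1 = 6(Δ_0 - s'(0)) = 9 and h_3·m_3 + 2h_3·m_4 = 6(s'(8) - Δ_3) = 0.
Solving: m_0 = -9/56, m_1 = 135/28, m_2 = -57/8, m_3 = 201/28, m_4 = -201/56.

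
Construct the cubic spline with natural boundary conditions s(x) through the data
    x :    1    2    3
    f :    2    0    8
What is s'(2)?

3

Write σ_i for s''(x_i). With h_i = 1, 1 and divided differences Δ_i = -2, 8, the continuity of s' gives the tridiagonal system
  1·σ_0 + 4·σ_1 + 1·σ_2 = 6(Δ_1 - Δ_0) = 60
Natural end conditions: σ_0 = σ_2 = 0.
Solving the tridiagonal system: σ_0 = 0, σ_1 = 15, σ_2 = 0.
On [2, 3], s'(x) = b_1 + 2c_1·(x - 2) + 3d_1·(x - 2)² with b_1 = Δ_1 - h_1(2σ_1 + σ_2)/6 = 3, c_1 = σ_1/2 = 15/2, d_1 = (σ_2 - σ_1)/(6h_1) = -5/2. So s'(2) = 3.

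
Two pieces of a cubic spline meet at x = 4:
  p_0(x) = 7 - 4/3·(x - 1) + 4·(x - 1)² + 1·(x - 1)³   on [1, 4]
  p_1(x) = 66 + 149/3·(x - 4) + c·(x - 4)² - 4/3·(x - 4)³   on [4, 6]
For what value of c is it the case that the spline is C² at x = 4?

p_0''(x) = 8 + 6·(x - 1), so p_0''(4) = 26. On the right, p_1''(4) = 2c, so c = 13.

13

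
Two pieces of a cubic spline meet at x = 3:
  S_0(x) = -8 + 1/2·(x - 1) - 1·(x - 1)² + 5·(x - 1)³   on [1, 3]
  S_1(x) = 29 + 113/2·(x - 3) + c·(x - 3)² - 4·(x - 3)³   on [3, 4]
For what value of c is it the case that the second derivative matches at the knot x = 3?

S_0''(x) = -2 + 30·(x - 1), so S_0''(3) = 58. On the right, S_1''(3) = 2c, so c = 29.

29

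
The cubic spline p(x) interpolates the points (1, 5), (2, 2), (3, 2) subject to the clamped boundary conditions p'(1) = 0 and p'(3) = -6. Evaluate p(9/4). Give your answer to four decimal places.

Put σ_i = p'' at the i-th knot. Here h = (1, 1) and Δ = (-3, 0), so the interior equations h_(i-1)·σ_(i-1) + 2(h_(i-1)+h_i)·σ_i + h_i·σ_(i+1) = 6(Δ_i − Δ_(i-1)) read
  1·σ_0 + 4·σ_1 + 1·σ_2 = 6(Δ_1 - Δ_0) = 18
Clamped end conditions give two more equations: 2h_0·σ_0 + h_0·σ_1 = 6(Δ_0 - p'(1)) = -18 and h_1·σ_1 + 2h_1·σ_2 = 6(p'(3) - Δ_1) = -36.
Hence σ_0 = -33/2, σ_1 = 15, σ_2 = -51/2.
On [2, 3], p(x) = 2 - 3/4·(x - 2) + 15/2·(x - 2)² - 27/4·(x - 2)³.
With (x - 2) = 1/4: p(9/4) = 557/256.

2.1758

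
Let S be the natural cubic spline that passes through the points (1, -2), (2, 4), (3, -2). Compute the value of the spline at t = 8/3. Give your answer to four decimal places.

0.8889

Write m_i for S''(x_i). With h_i = 1, 1 and divided differences Δ_i = 6, -6, the continuity of S' gives the tridiagonal system
  1·m_0 + 4·m_1 + 1·m_2 = 6(Δ_1 - Δ_0) = -72
Natural end conditions: m_0 = m_2 = 0.
Solving the tridiagonal system: m_0 = 0, m_1 = -18, m_2 = 0.
On [2, 3], S(t) = 4 + 0·(t - 2) - 9·(t - 2)² + 3·(t - 2)³.
With (t - 2) = 2/3: S(8/3) = 8/9.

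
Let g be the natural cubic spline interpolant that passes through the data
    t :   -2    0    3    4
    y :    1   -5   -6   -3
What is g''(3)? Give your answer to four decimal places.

Let m_i = g''(x_i). Step sizes h_i = 2, 3, 1; slopes of the chords Δ_i = (y_(i+1) - y_i)/h_i = -3, -1/3, 3.
  2·m_0 + 10·m_1 + 3·m_2 = 6(Δ_1 - Δ_0) = 16
  3·m_1 + 8·m_2 + 1·m_3 = 6(Δ_2 - Δ_1) = 20
Natural end conditions: m_0 = m_3 = 0.
Hence m_0 = 0, m_1 = 68/71, m_2 = 152/71, m_3 = 0.

2.1408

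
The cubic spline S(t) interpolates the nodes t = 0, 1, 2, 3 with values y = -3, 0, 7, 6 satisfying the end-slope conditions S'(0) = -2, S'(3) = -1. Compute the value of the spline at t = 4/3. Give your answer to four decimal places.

2.6741

Let M_i = S''(x_i). Step sizes h_i = 1, 1, 1; slopes of the chords Δ_i = (y_(i+1) - y_i)/h_i = 3, 7, -1.
  1·M_0 + 4·M_1 + 1·M_2 = 6(Δ_1 - Δ_0) = 24
  1·M_1 + 4·M_2 + 1·M_3 = 6(Δ_2 - Δ_1) = -48
Clamped end conditions give two more equations: 2h_0·M_0 + h_0·M_1 = 6(Δ_0 - S'(0)) = 30 and h_2·M_2 + 2h_2·M_3 = 6(S'(3) - Δ_2) = 0.
Hence M_0 = 172/15, M_1 = 106/15, M_2 = -236/15, M_3 = 118/15.
On [1, 2], S(t) = 0 + 109/15·(t - 1) + 53/15·(t - 1)² - 19/5·(t - 1)³.
With (t - 1) = 1/3: S(4/3) = 361/135.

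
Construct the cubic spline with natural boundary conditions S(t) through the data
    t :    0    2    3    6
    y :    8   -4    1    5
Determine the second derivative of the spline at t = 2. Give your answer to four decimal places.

11.7021

Write σ_i for S''(x_i). With h_i = 2, 1, 3 and divided differences Δ_i = -6, 5, 4/3, the continuity of S' gives the tridiagonal system
  2·σ_0 + 6·σ_1 + 1·σ_2 = 6(Δ_1 - Δ_0) = 66
  1·σ_1 + 8·σ_2 + 3·σ_3 = 6(Δ_2 - Δ_1) = -22
Natural end conditions: σ_0 = σ_3 = 0.
Solving the tridiagonal system: σ_0 = 0, σ_1 = 550/47, σ_2 = -198/47, σ_3 = 0.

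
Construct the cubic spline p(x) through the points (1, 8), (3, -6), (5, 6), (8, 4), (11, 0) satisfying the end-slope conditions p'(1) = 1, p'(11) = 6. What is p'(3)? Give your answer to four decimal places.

-2.6857

Let M_i = p''(x_i). Step sizes h_i = 2, 2, 3, 3; slopes of the chords Δ_i = (y_(i+1) - y_i)/h_i = -7, 6, -2/3, -4/3.
  2·M_0 + 8·M_1 + 2·M_2 = 6(Δ_1 - Δ_0) = 78
  2·M_1 + 10·M_2 + 3·M_3 = 6(Δ_2 - Δ_1) = -40
  3·M_2 + 12·M_3 + 3·M_4 = 6(Δ_3 - Δ_2) = -4
Clamped end conditions give two more equations: 2h_0·M_0 + h_0·M_1 = 6(Δ_0 - p'(1)) = -48 and h_3·M_3 + 2h_3·M_4 = 6(p'(11) - Δ_3) = 44.
Hence M_0 = -711/35, M_1 = 582/35, M_2 = -36/5, M_3 = -44/105, M_4 = 264/35.
On [3, 5], p'(x) = b_1 + 2c_1·(x - 3) + 3d_1·(x - 3)² with b_1 = Δ_1 - h_1(2M_1 + M_2)/6 = -94/35, c_1 = M_1/2 = 291/35, d_1 = (M_2 - M_1)/(6h_1) = -139/70. So p'(3) = -94/35.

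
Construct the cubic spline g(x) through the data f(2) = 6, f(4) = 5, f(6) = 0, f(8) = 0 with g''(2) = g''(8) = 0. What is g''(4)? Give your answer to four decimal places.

Put M_i = g'' at the i-th knot. Here h = (2, 2, 2) and Δ = (-1/2, -5/2, 0), so the interior equations h_(i-1)·M_(i-1) + 2(h_(i-1)+h_i)·M_i + h_i·M_(i+1) = 6(Δ_i − Δ_(i-1)) read
  2·M_0 + 8·M_1 + 2·M_2 = 6(Δ_1 - Δ_0) = -12
  2·M_1 + 8·M_2 + 2·M_3 = 6(Δ_2 - Δ_1) = 15
Natural end conditions: M_0 = M_3 = 0.
Solving: M_0 = 0, M_1 = -21/10, M_2 = 12/5, M_3 = 0.

-2.1000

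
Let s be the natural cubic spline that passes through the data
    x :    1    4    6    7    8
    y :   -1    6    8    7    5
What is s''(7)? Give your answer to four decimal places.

Let M_i = s''(x_i). Step sizes h_i = 3, 2, 1, 1; slopes of the chords Δ_i = (y_(i+1) - y_i)/h_i = 7/3, 1, -1, -2.
  3·M_0 + 10·M_1 + 2·M_2 = 6(Δ_1 - Δ_0) = -8
  2·M_1 + 6·M_2 + 1·M_3 = 6(Δ_2 - Δ_1) = -12
  1·M_2 + 4·M_3 + 1·M_4 = 6(Δ_3 - Δ_2) = -6
Natural end conditions: M_0 = M_4 = 0.
Solving the tridiagonal system: M_0 = 0, M_1 = -50/107, M_2 = -178/107, M_3 = -116/107, M_4 = 0.

-1.0841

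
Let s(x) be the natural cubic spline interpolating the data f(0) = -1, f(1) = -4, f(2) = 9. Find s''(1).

24

Put M_i = s'' at the i-th knot. Here h = (1, 1) and Δ = (-3, 13), so the interior equations h_(i-1)·M_(i-1) + 2(h_(i-1)+h_i)·M_i + h_i·M_(i+1) = 6(Δ_i − Δ_(i-1)) read
  1·M_0 + 4·M_1 + 1·M_2 = 6(Δ_1 - Δ_0) = 96
Natural end conditions: M_0 = M_2 = 0.
Solving the tridiagonal system: M_0 = 0, M_1 = 24, M_2 = 0.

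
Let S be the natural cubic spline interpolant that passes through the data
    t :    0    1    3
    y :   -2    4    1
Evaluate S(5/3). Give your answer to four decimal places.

4.8519

With m_i denoting the second derivative at x_i, h_i = 1, 2, and Δ_i = (y_(i+1) − y_i)/h_i = 6, -3/2:
  1·m_0 + 6·m_1 + 2·m_2 = 6(Δ_1 - Δ_0) = -45
Natural end conditions: m_0 = m_2 = 0.
Forward elimination and back-substitution give m_0 = 0, m_1 = -15/2, m_2 = 0.
On [1, 3], S(t) = 4 + 7/2·(t - 1) - 15/4·(t - 1)² + 5/8·(t - 1)³.
With (t - 1) = 2/3: S(5/3) = 131/27.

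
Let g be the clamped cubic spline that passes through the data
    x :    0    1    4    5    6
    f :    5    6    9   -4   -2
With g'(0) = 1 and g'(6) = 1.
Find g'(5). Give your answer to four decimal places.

-5.3553

Put M_i = g'' at the i-th knot. Here h = (1, 3, 1, 1) and Δ = (1, 1, -13, 2), so the interior equations h_(i-1)·M_(i-1) + 2(h_(i-1)+h_i)·M_i + h_i·M_(i+1) = 6(Δ_i − Δ_(i-1)) read
  1·M_0 + 8·M_1 + 3·M_2 = 6(Δ_1 - Δ_0) = 0
  3·M_1 + 8·M_2 + 1·M_3 = 6(Δ_2 - Δ_1) = -84
  1·M_2 + 4·M_3 + 1·M_4 = 6(Δ_3 - Δ_2) = 90
Clamped end conditions give two more equations: 2h_0·M_0 + h_0·M_1 = 6(Δ_0 - g'(0)) = 0 and h_3·M_3 + 2h_3·M_4 = 6(g'(6) - Δ_3) = -6.
Hence M_0 = -129/38, M_1 = 129/19, M_2 = -645/38, M_3 = 597/19, M_4 = -711/38.
On [5, 6], g'(x) = b_3 + 2c_3·(x - 5) + 3d_3·(x - 5)² with b_3 = Δ_3 - h_3(2M_3 + M_4)/6 = -407/76, c_3 = M_3/2 = 597/38, d_3 = (M_4 - M_3)/(6h_3) = -635/76. So g'(5) = -407/76.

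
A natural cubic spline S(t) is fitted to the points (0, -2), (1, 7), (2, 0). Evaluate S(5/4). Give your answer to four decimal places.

6.5625

With σ_i denoting the second derivative at x_i, h_i = 1, 1, and Δ_i = (y_(i+1) − y_i)/h_i = 9, -7:
  1·σ_0 + 4·σ_1 + 1·σ_2 = 6(Δ_1 - Δ_0) = -96
Natural end conditions: σ_0 = σ_2 = 0.
Solving the tridiagonal system: σ_0 = 0, σ_1 = -24, σ_2 = 0.
On [1, 2], S(t) = 7 + 1·(t - 1) - 12·(t - 1)² + 4·(t - 1)³.
With (t - 1) = 1/4: S(5/4) = 105/16.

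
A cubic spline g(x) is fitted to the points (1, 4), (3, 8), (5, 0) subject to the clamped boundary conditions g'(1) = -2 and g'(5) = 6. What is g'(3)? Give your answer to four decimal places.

-2.5000

With M_i denoting the second derivative at x_i, h_i = 2, 2, and Δ_i = (y_(i+1) − y_i)/h_i = 2, -4:
  2·M_0 + 8·M_1 + 2·M_2 = 6(Δ_1 - Δ_0) = -36
Clamped end conditions give two more equations: 2h_0·M_0 + h_0·M_1 = 6(Δ_0 - g'(1)) = 24 and h_1·M_1 + 2h_1·M_2 = 6(g'(5) - Δ_1) = 60.
Hence M_0 = 25/2, M_1 = -13, M_2 = 43/2.
On [3, 5], g'(x) = b_1 + 2c_1·(x - 3) + 3d_1·(x - 3)² with b_1 = Δ_1 - h_1(2M_1 + M_2)/6 = -5/2, c_1 = M_1/2 = -13/2, d_1 = (M_2 - M_1)/(6h_1) = 23/8. So g'(3) = -5/2.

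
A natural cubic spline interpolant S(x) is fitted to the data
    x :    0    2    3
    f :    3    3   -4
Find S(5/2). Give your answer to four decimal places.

-0.0625

Let M_i = S''(x_i). Step sizes h_i = 2, 1; slopes of the chords Δ_i = (y_(i+1) - y_i)/h_i = 0, -7.
  2·M_0 + 6·M_1 + 1·M_2 = 6(Δ_1 - Δ_0) = -42
Natural end conditions: M_0 = M_2 = 0.
Solving: M_0 = 0, M_1 = -7, M_2 = 0.
On [2, 3], S(x) = 3 - 14/3·(x - 2) - 7/2·(x - 2)² + 7/6·(x - 2)³.
With (x - 2) = 1/2: S(5/2) = -1/16.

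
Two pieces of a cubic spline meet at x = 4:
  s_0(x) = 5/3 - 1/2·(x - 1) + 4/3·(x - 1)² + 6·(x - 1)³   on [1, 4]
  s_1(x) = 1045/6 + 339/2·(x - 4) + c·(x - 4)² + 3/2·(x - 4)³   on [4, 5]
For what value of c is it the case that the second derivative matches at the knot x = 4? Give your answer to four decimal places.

s_0''(x) = 8/3 + 36·(x - 1), so s_0''(4) = 332/3. On the right, s_1''(4) = 2c, so c = 166/3.

55.3333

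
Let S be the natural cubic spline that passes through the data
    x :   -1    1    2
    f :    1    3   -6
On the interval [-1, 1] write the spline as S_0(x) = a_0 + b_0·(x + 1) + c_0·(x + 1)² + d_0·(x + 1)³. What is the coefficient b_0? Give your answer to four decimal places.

Put m_i = S'' at the i-th knot. Here h = (2, 1) and Δ = (1, -9), so the interior equations h_(i-1)·m_(i-1) + 2(h_(i-1)+h_i)·m_i + h_i·m_(i+1) = 6(Δ_i − Δ_(i-1)) read
  2·m_0 + 6·m_1 + 1·m_2 = 6(Δ_1 - Δ_0) = -60
Natural end conditions: m_0 = m_2 = 0.
Solving the tridiagonal system: m_0 = 0, m_1 = -10, m_2 = 0.
On [-1, 1], with S_0(x) = a_0 + b_0·(x + 1) + c_0·(x + 1)² + d_0·(x + 1)³: c_0 = m_0/2 = 0, d_0 = (m_1 - m_0)/(6h_0) = -5/6, b_0 = Δ_0 - h_0(2m_0 + m_1)/6 = 13/3.

4.3333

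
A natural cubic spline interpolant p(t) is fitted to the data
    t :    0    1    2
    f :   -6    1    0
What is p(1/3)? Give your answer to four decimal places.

-3.0741

Put M_i = p'' at the i-th knot. Here h = (1, 1) and Δ = (7, -1), so the interior equations h_(i-1)·M_(i-1) + 2(h_(i-1)+h_i)·M_i + h_i·M_(i+1) = 6(Δ_i − Δ_(i-1)) read
  1·M_0 + 4·M_1 + 1·M_2 = 6(Δ_1 - Δ_0) = -48
Natural end conditions: M_0 = M_2 = 0.
Solving the tridiagonal system: M_0 = 0, M_1 = -12, M_2 = 0.
On [0, 1], p(t) = -6 + 9·t + 0·t² - 2·t³.
With t = 1/3: p(1/3) = -83/27.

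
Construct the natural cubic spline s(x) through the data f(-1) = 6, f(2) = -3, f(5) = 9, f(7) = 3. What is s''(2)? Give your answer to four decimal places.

4.9189

Put M_i = s'' at the i-th knot. Here h = (3, 3, 2) and Δ = (-3, 4, -3), so the interior equations h_(i-1)·M_(i-1) + 2(h_(i-1)+h_i)·M_i + h_i·M_(i+1) = 6(Δ_i − Δ_(i-1)) read
  3·M_0 + 12·M_1 + 3·M_2 = 6(Δ_1 - Δ_0) = 42
  3·M_1 + 10·M_2 + 2·M_3 = 6(Δ_2 - Δ_1) = -42
Natural end conditions: M_0 = M_3 = 0.
Forward elimination and back-substitution give M_0 = 0, M_1 = 182/37, M_2 = -210/37, M_3 = 0.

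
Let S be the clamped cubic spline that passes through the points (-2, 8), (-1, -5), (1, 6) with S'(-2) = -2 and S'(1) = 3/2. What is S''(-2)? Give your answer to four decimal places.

-50.3333

Put M_i = S'' at the i-th knot. Here h = (1, 2) and Δ = (-13, 11/2), so the interior equations h_(i-1)·M_(i-1) + 2(h_(i-1)+h_i)·M_i + h_i·M_(i+1) = 6(Δ_i − Δ_(i-1)) read
  1·M_0 + 6·M_1 + 2·M_2 = 6(Δ_1 - Δ_0) = 111
Clamped end conditions give two more equations: 2h_0·M_0 + h_0·M_1 = 6(Δ_0 - S'(-2)) = -66 and h_1·M_1 + 2h_1·M_2 = 6(S'(1) - Δ_1) = -24.
Solving: M_0 = -151/3, M_1 = 104/3, M_2 = -70/3.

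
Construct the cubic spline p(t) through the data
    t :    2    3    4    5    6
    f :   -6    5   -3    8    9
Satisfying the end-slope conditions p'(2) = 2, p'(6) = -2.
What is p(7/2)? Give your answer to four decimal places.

With M_i denoting the second derivative at x_i, h_i = 1, 1, 1, 1, and Δ_i = (y_(i+1) − y_i)/h_i = 11, -8, 11, 1:
  1·M_0 + 4·M_1 + 1·M_2 = 6(Δ_1 - Δ_0) = -114
  1·M_1 + 4·M_2 + 1·M_3 = 6(Δ_2 - Δ_1) = 114
  1·M_2 + 4·M_3 + 1·M_4 = 6(Δ_3 - Δ_2) = -60
Clamped end conditions give two more equations: 2h_0·M_0 + h_0·M_1 = 6(Δ_0 - p'(2)) = 54 and h_3·M_3 + 2h_3·M_4 = 6(p'(6) - Δ_3) = -18.
Hence M_0 = 1517/28, M_1 = -761/14, M_2 = 197/4, M_3 = -401/14, M_4 = 149/28.
On [3, 4], p(t) = 5 + 107/56·(t - 3) - 761/28·(t - 3)² + 967/56·(t - 3)³.
With (t - 3) = 1/2: p(7/2) = 591/448.

1.3192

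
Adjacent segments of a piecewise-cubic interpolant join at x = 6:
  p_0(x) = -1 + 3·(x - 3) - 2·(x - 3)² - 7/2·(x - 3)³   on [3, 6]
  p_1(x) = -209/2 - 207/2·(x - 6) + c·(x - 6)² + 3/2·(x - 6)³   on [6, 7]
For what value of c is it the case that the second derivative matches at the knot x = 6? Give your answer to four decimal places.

p_0''(x) = -4 - 21·(x - 3), so p_0''(6) = -67. On the right, p_1''(6) = 2c, so c = -67/2.

-33.5000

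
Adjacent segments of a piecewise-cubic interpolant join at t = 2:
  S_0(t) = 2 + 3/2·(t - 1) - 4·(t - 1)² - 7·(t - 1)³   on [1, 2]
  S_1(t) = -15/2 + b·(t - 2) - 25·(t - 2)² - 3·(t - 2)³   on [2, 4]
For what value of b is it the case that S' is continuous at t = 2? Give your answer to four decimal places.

-27.5000

S_0'(t) = 3/2 - 8·(t - 1) - 21·(t - 1)², so S_0'(2) = -55/2. On the right, S_1'(2) = b, so b = -55/2.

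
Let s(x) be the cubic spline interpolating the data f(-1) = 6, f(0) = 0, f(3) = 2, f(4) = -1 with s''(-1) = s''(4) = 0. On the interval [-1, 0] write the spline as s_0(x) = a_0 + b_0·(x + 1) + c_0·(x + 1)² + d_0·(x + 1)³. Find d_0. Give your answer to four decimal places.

With M_i denoting the second derivative at x_i, h_i = 1, 3, 1, and Δ_i = (y_(i+1) − y_i)/h_i = -6, 2/3, -3:
  1·M_0 + 8·M_1 + 3·M_2 = 6(Δ_1 - Δ_0) = 40
  3·M_1 + 8·M_2 + 1·M_3 = 6(Δ_2 - Δ_1) = -22
Natural end conditions: M_0 = M_3 = 0.
Solving: M_0 = 0, M_1 = 386/55, M_2 = -296/55, M_3 = 0.
On [-1, 0], with s_0(x) = a_0 + b_0·(x + 1) + c_0·(x + 1)² + d_0·(x + 1)³: c_0 = M_0/2 = 0, d_0 = (M_1 - M_0)/(6h_0) = 193/165, b_0 = Δ_0 - h_0(2M_0 + M_1)/6 = -1183/165.

1.1697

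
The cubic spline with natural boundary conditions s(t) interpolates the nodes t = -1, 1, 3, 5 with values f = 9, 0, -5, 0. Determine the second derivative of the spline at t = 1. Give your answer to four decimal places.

0.6000

Write M_i for s''(x_i). With h_i = 2, 2, 2 and divided differences Δ_i = -9/2, -5/2, 5/2, the continuity of s' gives the tridiagonal system
  2·M_0 + 8·M_1 + 2·M_2 = 6(Δ_1 - Δ_0) = 12
  2·M_1 + 8·M_2 + 2·M_3 = 6(Δ_2 - Δ_1) = 30
Natural end conditions: M_0 = M_3 = 0.
Hence M_0 = 0, M_1 = 3/5, M_2 = 18/5, M_3 = 0.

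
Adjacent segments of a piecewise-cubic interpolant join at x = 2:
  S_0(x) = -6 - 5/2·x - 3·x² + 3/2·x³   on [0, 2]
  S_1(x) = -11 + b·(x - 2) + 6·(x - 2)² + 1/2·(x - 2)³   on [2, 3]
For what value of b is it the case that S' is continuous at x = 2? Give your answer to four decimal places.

3.5000

S_0'(x) = -5/2 - 6·x + 9/2·x², so S_0'(2) = 7/2. On the right, S_1'(2) = b, so b = 7/2.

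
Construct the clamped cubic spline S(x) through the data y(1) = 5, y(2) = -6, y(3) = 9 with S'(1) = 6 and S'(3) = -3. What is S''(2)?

With M_i denoting the second derivative at x_i, h_i = 1, 1, and Δ_i = (y_(i+1) − y_i)/h_i = -11, 15:
  1·M_0 + 4·M_1 + 1·M_2 = 6(Δ_1 - Δ_0) = 156
Clamped end conditions give two more equations: 2h_0·M_0 + h_0·M_1 = 6(Δ_0 - S'(1)) = -102 and h_1·M_1 + 2h_1·M_2 = 6(S'(3) - Δ_1) = -108.
Solving the tridiagonal system: M_0 = -189/2, M_1 = 87, M_2 = -195/2.

87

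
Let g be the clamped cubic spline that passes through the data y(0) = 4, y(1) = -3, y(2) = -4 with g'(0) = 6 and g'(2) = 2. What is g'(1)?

-8

Write m_i for g''(x_i). With h_i = 1, 1 and divided differences Δ_i = -7, -1, the continuity of g' gives the tridiagonal system
  1·m_0 + 4·m_1 + 1·m_2 = 6(Δ_1 - Δ_0) = 36
Clamped end conditions give two more equations: 2h_0·m_0 + h_0·m_1 = 6(Δ_0 - g'(0)) = -78 and h_1·m_1 + 2h_1·m_2 = 6(g'(2) - Δ_1) = 18.
Solving the tridiagonal system: m_0 = -50, m_1 = 22, m_2 = -2.
On [1, 2], g'(x) = b_1 + 2c_1·(x - 1) + 3d_1·(x - 1)² with b_1 = Δ_1 - h_1(2m_1 + m_2)/6 = -8, c_1 = m_1/2 = 11, d_1 = (m_2 - m_1)/(6h_1) = -4. So g'(1) = -8.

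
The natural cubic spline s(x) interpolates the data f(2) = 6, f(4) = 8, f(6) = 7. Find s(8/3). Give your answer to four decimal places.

Put M_i = s'' at the i-th knot. Here h = (2, 2) and Δ = (1, -1/2), so the interior equations h_(i-1)·M_(i-1) + 2(h_(i-1)+h_i)·M_i + h_i·M_(i+1) = 6(Δ_i − Δ_(i-1)) read
  2·M_0 + 8·M_1 + 2·M_2 = 6(Δ_1 - Δ_0) = -9
Natural end conditions: M_0 = M_2 = 0.
Forward elimination and back-substitution give M_0 = 0, M_1 = -9/8, M_2 = 0.
On [2, 4], s(x) = 6 + 11/8·(x - 2) + 0·(x - 2)² - 3/32·(x - 2)³.
With (x - 2) = 2/3: s(8/3) = 62/9.

6.8889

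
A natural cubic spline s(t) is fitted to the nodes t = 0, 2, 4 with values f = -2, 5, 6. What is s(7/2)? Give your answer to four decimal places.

6.1016

Write σ_i for s''(x_i). With h_i = 2, 2 and divided differences Δ_i = 7/2, 1/2, the continuity of s' gives the tridiagonal system
  2·σ_0 + 8·σ_1 + 2·σ_2 = 6(Δ_1 - Δ_0) = -18
Natural end conditions: σ_0 = σ_2 = 0.
Forward elimination and back-substitution give σ_0 = 0, σ_1 = -9/4, σ_2 = 0.
On [2, 4], s(t) = 5 + 2·(t - 2) - 9/8·(t - 2)² + 3/16·(t - 2)³.
With (t - 2) = 3/2: s(7/2) = 781/128.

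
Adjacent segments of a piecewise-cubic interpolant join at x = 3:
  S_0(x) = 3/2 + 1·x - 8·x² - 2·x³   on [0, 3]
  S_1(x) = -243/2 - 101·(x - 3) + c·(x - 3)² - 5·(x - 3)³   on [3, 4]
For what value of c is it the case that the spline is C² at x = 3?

-26

S_0''(x) = -16 - 12·x, so S_0''(3) = -52. On the right, S_1''(3) = 2c, so c = -26.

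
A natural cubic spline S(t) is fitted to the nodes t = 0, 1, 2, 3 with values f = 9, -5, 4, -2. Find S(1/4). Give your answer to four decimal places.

3.8281

Put M_i = S'' at the i-th knot. Here h = (1, 1, 1) and Δ = (-14, 9, -6), so the interior equations h_(i-1)·M_(i-1) + 2(h_(i-1)+h_i)·M_i + h_i·M_(i+1) = 6(Δ_i − Δ_(i-1)) read
  1·M_0 + 4·M_1 + 1·M_2 = 6(Δ_1 - Δ_0) = 138
  1·M_1 + 4·M_2 + 1·M_3 = 6(Δ_2 - Δ_1) = -90
Natural end conditions: M_0 = M_3 = 0.
Solving: M_0 = 0, M_1 = 214/5, M_2 = -166/5, M_3 = 0.
On [0, 1], S(t) = 9 - 317/15·t + 0·t² + 107/15·t³.
With t = 1/4: S(1/4) = 245/64.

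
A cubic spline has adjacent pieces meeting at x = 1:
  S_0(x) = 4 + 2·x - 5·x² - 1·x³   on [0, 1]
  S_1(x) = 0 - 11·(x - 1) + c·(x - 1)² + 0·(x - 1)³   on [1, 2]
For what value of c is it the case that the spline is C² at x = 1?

-8

S_0''(x) = -10 - 6·x, so S_0''(1) = -16. On the right, S_1''(1) = 2c, so c = -8.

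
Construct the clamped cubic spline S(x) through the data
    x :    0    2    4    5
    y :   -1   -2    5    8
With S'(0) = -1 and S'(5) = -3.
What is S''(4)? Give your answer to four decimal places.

Put M_i = S'' at the i-th knot. Here h = (2, 2, 1) and Δ = (-1/2, 7/2, 3), so the interior equations h_(i-1)·M_(i-1) + 2(h_(i-1)+h_i)·M_i + h_i·M_(i+1) = 6(Δ_i − Δ_(i-1)) read
  2·M_0 + 8·M_1 + 2·M_2 = 6(Δ_1 - Δ_0) = 24
  2·M_1 + 6·M_2 + 1·M_3 = 6(Δ_2 - Δ_1) = -3
Clamped end conditions give two more equations: 2h_0·M_0 + h_0·M_1 = 6(Δ_0 - S'(0)) = 3 and h_2·M_2 + 2h_2·M_3 = 6(S'(5) - Δ_2) = -36.
Hence M_0 = -14/23, M_1 = 125/46, M_2 = 40/23, M_3 = -434/23.

1.7391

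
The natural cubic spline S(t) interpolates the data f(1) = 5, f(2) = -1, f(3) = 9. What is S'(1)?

-10

Put σ_i = S'' at the i-th knot. Here h = (1, 1) and Δ = (-6, 10), so the interior equations h_(i-1)·σ_(i-1) + 2(h_(i-1)+h_i)·σ_i + h_i·σ_(i+1) = 6(Δ_i − Δ_(i-1)) read
  1·σ_0 + 4·σ_1 + 1·σ_2 = 6(Δ_1 - Δ_0) = 96
Natural end conditions: σ_0 = σ_2 = 0.
Forward elimination and back-substitution give σ_0 = 0, σ_1 = 24, σ_2 = 0.
On [1, 2], S'(t) = b_0 + 2c_0·(t - 1) + 3d_0·(t - 1)² with b_0 = Δ_0 - h_0(2σ_0 + σ_1)/6 = -10, c_0 = σ_0/2 = 0, d_0 = (σ_1 - σ_0)/(6h_0) = 4. So S'(1) = -10.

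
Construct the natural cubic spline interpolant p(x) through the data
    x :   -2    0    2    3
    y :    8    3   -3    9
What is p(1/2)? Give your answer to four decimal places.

With M_i denoting the second derivative at x_i, h_i = 2, 2, 1, and Δ_i = (y_(i+1) − y_i)/h_i = -5/2, -3, 12:
  2·M_0 + 8·M_1 + 2·M_2 = 6(Δ_1 - Δ_0) = -3
  2·M_1 + 6·M_2 + 1·M_3 = 6(Δ_2 - Δ_1) = 90
Natural end conditions: M_0 = M_3 = 0.
Solving the tridiagonal system: M_0 = 0, M_1 = -9/2, M_2 = 33/2, M_3 = 0.
On [0, 2], p(x) = 3 - 11/2·x - 9/4·x² + 7/4·x³.
With x = 1/2: p(1/2) = -3/32.

-0.0938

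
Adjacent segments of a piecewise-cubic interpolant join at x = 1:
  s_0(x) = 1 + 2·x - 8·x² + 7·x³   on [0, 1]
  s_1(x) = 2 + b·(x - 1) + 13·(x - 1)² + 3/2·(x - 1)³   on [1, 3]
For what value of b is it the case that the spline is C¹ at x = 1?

s_0'(x) = 2 - 16·x + 21·x², so s_0'(1) = 7. On the right, s_1'(1) = b, so b = 7.

7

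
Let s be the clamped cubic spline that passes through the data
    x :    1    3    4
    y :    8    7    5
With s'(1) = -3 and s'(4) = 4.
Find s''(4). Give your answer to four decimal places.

21.8333

Let σ_i = s''(x_i). Step sizes h_i = 2, 1; slopes of the chords Δ_i = (y_(i+1) - y_i)/h_i = -1/2, -2.
  2·σ_0 + 6·σ_1 + 1·σ_2 = 6(Δ_1 - Δ_0) = -9
Clamped end conditions give two more equations: 2h_0·σ_0 + h_0·σ_1 = 6(Δ_0 - s'(1)) = 15 and h_1·σ_1 + 2h_1·σ_2 = 6(s'(4) - Δ_1) = 36.
Solving: σ_0 = 91/12, σ_1 = -23/3, σ_2 = 131/6.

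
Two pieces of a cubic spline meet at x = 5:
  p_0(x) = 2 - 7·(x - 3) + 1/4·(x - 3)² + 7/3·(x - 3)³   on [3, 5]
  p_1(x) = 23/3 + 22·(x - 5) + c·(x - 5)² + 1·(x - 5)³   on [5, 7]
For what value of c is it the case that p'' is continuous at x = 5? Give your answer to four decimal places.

p_0''(x) = 1/2 + 14·(x - 3), so p_0''(5) = 57/2. On the right, p_1''(5) = 2c, so c = 57/4.

14.2500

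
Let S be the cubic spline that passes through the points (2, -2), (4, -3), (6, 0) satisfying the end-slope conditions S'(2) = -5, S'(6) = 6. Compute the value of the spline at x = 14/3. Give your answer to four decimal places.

-2.9630

Let M_i = S''(x_i). Step sizes h_i = 2, 2; slopes of the chords Δ_i = (y_(i+1) - y_i)/h_i = -1/2, 3/2.
  2·M_0 + 8·M_1 + 2·M_2 = 6(Δ_1 - Δ_0) = 12
Clamped end conditions give two more equations: 2h_0·M_0 + h_0·M_1 = 6(Δ_0 - S'(2)) = 27 and h_1·M_1 + 2h_1·M_2 = 6(S'(6) - Δ_1) = 27.
Forward elimination and back-substitution give M_0 = 8, M_1 = -5/2, M_2 = 8.
On [4, 6], S(x) = -3 + 1/2·(x - 4) - 5/4·(x - 4)² + 7/8·(x - 4)³.
With (x - 4) = 2/3: S(14/3) = -80/27.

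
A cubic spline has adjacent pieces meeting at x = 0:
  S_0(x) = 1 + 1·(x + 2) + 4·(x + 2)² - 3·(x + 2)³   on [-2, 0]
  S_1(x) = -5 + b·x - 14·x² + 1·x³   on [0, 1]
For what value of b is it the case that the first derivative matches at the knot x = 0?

-19

S_0'(x) = 1 + 8·(x + 2) - 9·(x + 2)², so S_0'(0) = -19. On the right, S_1'(0) = b, so b = -19.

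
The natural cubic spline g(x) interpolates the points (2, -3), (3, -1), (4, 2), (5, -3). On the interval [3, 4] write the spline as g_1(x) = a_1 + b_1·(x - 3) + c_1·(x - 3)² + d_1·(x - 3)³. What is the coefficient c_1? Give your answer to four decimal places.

With σ_i denoting the second derivative at x_i, h_i = 1, 1, 1, and Δ_i = (y_(i+1) − y_i)/h_i = 2, 3, -5:
  1·σ_0 + 4·σ_1 + 1·σ_2 = 6(Δ_1 - Δ_0) = 6
  1·σ_1 + 4·σ_2 + 1·σ_3 = 6(Δ_2 - Δ_1) = -48
Natural end conditions: σ_0 = σ_3 = 0.
Hence σ_0 = 0, σ_1 = 24/5, σ_2 = -66/5, σ_3 = 0.
On [3, 4], with g_1(x) = a_1 + b_1·(x - 3) + c_1·(x - 3)² + d_1·(x - 3)³: c_1 = σ_1/2 = 12/5, d_1 = (σ_2 - σ_1)/(6h_1) = -3, b_1 = Δ_1 - h_1(2σ_1 + σ_2)/6 = 18/5.

2.4000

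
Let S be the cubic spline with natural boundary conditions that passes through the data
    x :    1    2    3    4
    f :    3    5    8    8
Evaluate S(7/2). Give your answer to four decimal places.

Let M_i = S''(x_i). Step sizes h_i = 1, 1, 1; slopes of the chords Δ_i = (y_(i+1) - y_i)/h_i = 2, 3, 0.
  1·M_0 + 4·M_1 + 1·M_2 = 6(Δ_1 - Δ_0) = 6
  1·M_1 + 4·M_2 + 1·M_3 = 6(Δ_2 - Δ_1) = -18
Natural end conditions: M_0 = M_3 = 0.
Forward elimination and back-substitution give M_0 = 0, M_1 = 14/5, M_2 = -26/5, M_3 = 0.
On [3, 4], S(x) = 8 + 26/15·(x - 3) - 13/5·(x - 3)² + 13/15·(x - 3)³.
With (x - 3) = 1/2: S(7/2) = 333/40.

8.3250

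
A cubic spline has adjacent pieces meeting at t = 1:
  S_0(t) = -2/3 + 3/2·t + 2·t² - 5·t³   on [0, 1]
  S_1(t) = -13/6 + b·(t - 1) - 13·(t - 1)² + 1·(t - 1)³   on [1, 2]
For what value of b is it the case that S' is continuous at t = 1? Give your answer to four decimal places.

S_0'(t) = 3/2 + 4·t - 15·t², so S_0'(1) = -19/2. On the right, S_1'(1) = b, so b = -19/2.

-9.5000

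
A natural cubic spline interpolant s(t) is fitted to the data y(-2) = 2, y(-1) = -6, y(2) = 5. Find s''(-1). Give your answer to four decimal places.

With σ_i denoting the second derivative at x_i, h_i = 1, 3, and Δ_i = (y_(i+1) − y_i)/h_i = -8, 11/3:
  1·σ_0 + 8·σ_1 + 3·σ_2 = 6(Δ_1 - Δ_0) = 70
Natural end conditions: σ_0 = σ_2 = 0.
Forward elimination and back-substitution give σ_0 = 0, σ_1 = 35/4, σ_2 = 0.

8.7500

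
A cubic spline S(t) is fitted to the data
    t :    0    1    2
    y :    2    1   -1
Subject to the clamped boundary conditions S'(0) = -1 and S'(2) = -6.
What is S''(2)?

-13

With M_i denoting the second derivative at x_i, h_i = 1, 1, and Δ_i = (y_(i+1) − y_i)/h_i = -1, -2:
  1·M_0 + 4·M_1 + 1·M_2 = 6(Δ_1 - Δ_0) = -6
Clamped end conditions give two more equations: 2h_0·M_0 + h_0·M_1 = 6(Δ_0 - S'(0)) = 0 and h_1·M_1 + 2h_1·M_2 = 6(S'(2) - Δ_1) = -24.
Solving: M_0 = -1, M_1 = 2, M_2 = -13.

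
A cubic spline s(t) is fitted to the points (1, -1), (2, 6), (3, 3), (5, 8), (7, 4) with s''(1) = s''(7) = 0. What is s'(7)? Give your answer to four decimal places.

-3.9940

Write M_i for s''(x_i). With h_i = 1, 1, 2, 2 and divided differences Δ_i = 7, -3, 5/2, -2, the continuity of s' gives the tridiagonal system
  1·M_0 + 4·M_1 + 1·M_2 = 6(Δ_1 - Δ_0) = -60
  1·M_1 + 6·M_2 + 2·M_3 = 6(Δ_2 - Δ_1) = 33
  2·M_2 + 8·M_3 + 2·M_4 = 6(Δ_3 - Δ_2) = -27
Natural end conditions: M_0 = M_4 = 0.
Hence M_0 = 0, M_1 = -493/28, M_2 = 73/7, M_3 = -335/56, M_4 = 0.
On [5, 7], s'(t) = b_3 + 2c_3·(t - 5) + 3d_3·(t - 5)² with b_3 = Δ_3 - h_3(2M_3 + M_4)/6 = 167/84, c_3 = M_3/2 = -335/112, d_3 = (M_4 - M_3)/(6h_3) = 335/672. So s'(7) = -671/168.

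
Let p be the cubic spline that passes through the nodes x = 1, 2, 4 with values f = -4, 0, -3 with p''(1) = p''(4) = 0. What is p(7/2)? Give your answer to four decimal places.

Put M_i = p'' at the i-th knot. Here h = (1, 2) and Δ = (4, -3/2), so the interior equations h_(i-1)·M_(i-1) + 2(h_(i-1)+h_i)·M_i + h_i·M_(i+1) = 6(Δ_i − Δ_(i-1)) read
  1·M_0 + 6·M_1 + 2·M_2 = 6(Δ_1 - Δ_0) = -33
Natural end conditions: M_0 = M_2 = 0.
Solving: M_0 = 0, M_1 = -11/2, M_2 = 0.
On [2, 4], p(x) = 0 + 13/6·(x - 2) - 11/4·(x - 2)² + 11/24·(x - 2)³.
With (x - 2) = 3/2: p(7/2) = -89/64.

-1.3906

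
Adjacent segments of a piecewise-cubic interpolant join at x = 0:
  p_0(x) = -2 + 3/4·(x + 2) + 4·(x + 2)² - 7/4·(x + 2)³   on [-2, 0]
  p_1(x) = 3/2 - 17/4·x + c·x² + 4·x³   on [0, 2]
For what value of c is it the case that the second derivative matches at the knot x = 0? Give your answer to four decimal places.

-6.5000

p_0''(x) = 8 - 21/2·(x + 2), so p_0''(0) = -13. On the right, p_1''(0) = 2c, so c = -13/2.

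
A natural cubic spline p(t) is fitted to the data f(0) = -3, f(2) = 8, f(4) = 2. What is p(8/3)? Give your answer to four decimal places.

7.5741

Write m_i for p''(x_i). With h_i = 2, 2 and divided differences Δ_i = 11/2, -3, the continuity of p' gives the tridiagonal system
  2·m_0 + 8·m_1 + 2·m_2 = 6(Δ_1 - Δ_0) = -51
Natural end conditions: m_0 = m_2 = 0.
Solving: m_0 = 0, m_1 = -51/8, m_2 = 0.
On [2, 4], p(t) = 8 + 5/4·(t - 2) - 51/16·(t - 2)² + 17/32·(t - 2)³.
With (t - 2) = 2/3: p(8/3) = 409/54.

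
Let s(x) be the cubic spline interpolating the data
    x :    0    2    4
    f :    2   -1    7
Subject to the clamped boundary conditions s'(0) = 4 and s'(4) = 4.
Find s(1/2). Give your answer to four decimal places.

2.6680

With σ_i denoting the second derivative at x_i, h_i = 2, 2, and Δ_i = (y_(i+1) − y_i)/h_i = -3/2, 4:
  2·σ_0 + 8·σ_1 + 2·σ_2 = 6(Δ_1 - Δ_0) = 33
Clamped end conditions give two more equations: 2h_0·σ_0 + h_0·σ_1 = 6(Δ_0 - s'(0)) = -33 and h_1·σ_1 + 2h_1·σ_2 = 6(s'(4) - Δ_1) = 0.
Solving the tridiagonal system: σ_0 = -99/8, σ_1 = 33/4, σ_2 = -33/8.
On [0, 2], s(x) = 2 + 4·x - 99/16·x² + 55/32·x³.
With x = 1/2: s(1/2) = 683/256.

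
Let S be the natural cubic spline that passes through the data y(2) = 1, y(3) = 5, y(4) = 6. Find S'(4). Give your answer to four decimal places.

Let m_i = S''(x_i). Step sizes h_i = 1, 1; slopes of the chords Δ_i = (y_(i+1) - y_i)/h_i = 4, 1.
  1·m_0 + 4·m_1 + 1·m_2 = 6(Δ_1 - Δ_0) = -18
Natural end conditions: m_0 = m_2 = 0.
Solving the tridiagonal system: m_0 = 0, m_1 = -9/2, m_2 = 0.
On [3, 4], S'(x) = b_1 + 2c_1·(x - 3) + 3d_1·(x - 3)² with b_1 = Δ_1 - h_1(2m_1 + m_2)/6 = 5/2, c_1 = m_1/2 = -9/4, d_1 = (m_2 - m_1)/(6h_1) = 3/4. So S'(4) = 1/4.

0.2500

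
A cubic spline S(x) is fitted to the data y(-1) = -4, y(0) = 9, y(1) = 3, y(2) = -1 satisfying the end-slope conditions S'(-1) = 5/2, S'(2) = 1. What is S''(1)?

12

With M_i denoting the second derivative at x_i, h_i = 1, 1, 1, and Δ_i = (y_(i+1) − y_i)/h_i = 13, -6, -4:
  1·M_0 + 4·M_1 + 1·M_2 = 6(Δ_1 - Δ_0) = -114
  1·M_1 + 4·M_2 + 1·M_3 = 6(Δ_2 - Δ_1) = 12
Clamped end conditions give two more equations: 2h_0·M_0 + h_0·M_1 = 6(Δ_0 - S'(-1)) = 63 and h_2·M_2 + 2h_2·M_3 = 6(S'(2) - Δ_2) = 30.
Solving the tridiagonal system: M_0 = 54, M_1 = -45, M_2 = 12, M_3 = 9.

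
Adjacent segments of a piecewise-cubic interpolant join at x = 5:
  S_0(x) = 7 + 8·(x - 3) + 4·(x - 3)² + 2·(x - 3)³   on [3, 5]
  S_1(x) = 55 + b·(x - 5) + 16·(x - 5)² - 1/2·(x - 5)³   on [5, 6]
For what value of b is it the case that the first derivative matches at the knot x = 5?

S_0'(x) = 8 + 8·(x - 3) + 6·(x - 3)², so S_0'(5) = 48. On the right, S_1'(5) = b, so b = 48.

48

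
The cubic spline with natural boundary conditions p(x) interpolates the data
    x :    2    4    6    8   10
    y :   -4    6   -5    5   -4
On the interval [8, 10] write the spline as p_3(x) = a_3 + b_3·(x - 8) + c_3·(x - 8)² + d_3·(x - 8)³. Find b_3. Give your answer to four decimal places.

Put M_i = p'' at the i-th knot. Here h = (2, 2, 2, 2) and Δ = (5, -11/2, 5, -9/2), so the interior equations h_(i-1)·M_(i-1) + 2(h_(i-1)+h_i)·M_i + h_i·M_(i+1) = 6(Δ_i − Δ_(i-1)) read
  2·M_0 + 8·M_1 + 2·M_2 = 6(Δ_1 - Δ_0) = -63
  2·M_1 + 8·M_2 + 2·M_3 = 6(Δ_2 - Δ_1) = 63
  2·M_2 + 8·M_3 + 2·M_4 = 6(Δ_3 - Δ_2) = -57
Natural end conditions: M_0 = M_4 = 0.
Solving the tridiagonal system: M_0 = 0, M_1 = -627/56, M_2 = 93/7, M_3 = -585/56, M_4 = 0.
On [8, 10], with p_3(x) = a_3 + b_3·(x - 8) + c_3·(x - 8)² + d_3·(x - 8)³: c_3 = M_3/2 = -585/112, d_3 = (M_4 - M_3)/(6h_3) = 195/224, b_3 = Δ_3 - h_3(2M_3 + M_4)/6 = 69/28.

2.4643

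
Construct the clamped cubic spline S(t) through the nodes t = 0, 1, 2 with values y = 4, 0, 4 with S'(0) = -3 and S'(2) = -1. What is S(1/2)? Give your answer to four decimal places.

1.5000

Let M_i = S''(x_i). Step sizes h_i = 1, 1; slopes of the chords Δ_i = (y_(i+1) - y_i)/h_i = -4, 4.
  1·M_0 + 4·M_1 + 1·M_2 = 6(Δ_1 - Δ_0) = 48
Clamped end conditions give two more equations: 2h_0·M_0 + h_0·M_1 = 6(Δ_0 - S'(0)) = -6 and h_1·M_1 + 2h_1·M_2 = 6(S'(2) - Δ_1) = -30.
Hence M_0 = -14, M_1 = 22, M_2 = -26.
On [0, 1], S(t) = 4 - 3·t - 7·t² + 6·t³.
With t = 1/2: S(1/2) = 3/2.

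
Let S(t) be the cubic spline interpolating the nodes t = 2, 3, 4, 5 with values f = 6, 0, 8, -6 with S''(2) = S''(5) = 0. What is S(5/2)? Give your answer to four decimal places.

1.0500

With M_i denoting the second derivative at x_i, h_i = 1, 1, 1, and Δ_i = (y_(i+1) − y_i)/h_i = -6, 8, -14:
  1·M_0 + 4·M_1 + 1·M_2 = 6(Δ_1 - Δ_0) = 84
  1·M_1 + 4·M_2 + 1·M_3 = 6(Δ_2 - Δ_1) = -132
Natural end conditions: M_0 = M_3 = 0.
Solving the tridiagonal system: M_0 = 0, M_1 = 156/5, M_2 = -204/5, M_3 = 0.
On [2, 3], S(t) = 6 - 56/5·(t - 2) + 0·(t - 2)² + 26/5·(t - 2)³.
With (t - 2) = 1/2: S(5/2) = 21/20.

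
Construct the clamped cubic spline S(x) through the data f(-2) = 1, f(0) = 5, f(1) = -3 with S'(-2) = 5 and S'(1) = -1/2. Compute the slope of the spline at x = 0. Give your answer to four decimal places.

-7.6667

Let M_i = S''(x_i). Step sizes h_i = 2, 1; slopes of the chords Δ_i = (y_(i+1) - y_i)/h_i = 2, -8.
  2·M_0 + 6·M_1 + 1·M_2 = 6(Δ_1 - Δ_0) = -60
Clamped end conditions give two more equations: 2h_0·M_0 + h_0·M_1 = 6(Δ_0 - S'(-2)) = -18 and h_1·M_1 + 2h_1·M_2 = 6(S'(1) - Δ_1) = 45.
Solving the tridiagonal system: M_0 = 11/3, M_1 = -49/3, M_2 = 92/3.
On [0, 1], S'(x) = b_1 + 2c_1·x + 3d_1·x² with b_1 = Δ_1 - h_1(2M_1 + M_2)/6 = -23/3, c_1 = M_1/2 = -49/6, d_1 = (M_2 - M_1)/(6h_1) = 47/6. So S'(0) = -23/3.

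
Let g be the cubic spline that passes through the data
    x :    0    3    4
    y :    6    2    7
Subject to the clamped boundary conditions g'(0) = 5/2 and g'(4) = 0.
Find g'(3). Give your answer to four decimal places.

Write M_i for g''(x_i). With h_i = 3, 1 and divided differences Δ_i = -4/3, 5, the continuity of g' gives the tridiagonal system
  3·M_0 + 8·M_1 + 1·M_2 = 6(Δ_1 - Δ_0) = 38
Clamped end conditions give two more equations: 2h_0·M_0 + h_0·M_1 = 6(Δ_0 - g'(0)) = -23 and h_1·M_1 + 2h_1·M_2 = 6(g'(4) - Δ_1) = -30.
Solving the tridiagonal system: M_0 = -221/24, M_1 = 43/4, M_2 = -163/8.
On [3, 4], g'(x) = b_1 + 2c_1·(x - 3) + 3d_1·(x - 3)² with b_1 = Δ_1 - h_1(2M_1 + M_2)/6 = 77/16, c_1 = M_1/2 = 43/8, d_1 = (M_2 - M_1)/(6h_1) = -83/16. So g'(3) = 77/16.

4.8125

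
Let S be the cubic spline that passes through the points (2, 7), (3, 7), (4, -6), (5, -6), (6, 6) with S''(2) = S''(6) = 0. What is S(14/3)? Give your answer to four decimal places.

Let m_i = S''(x_i). Step sizes h_i = 1, 1, 1, 1; slopes of the chords Δ_i = (y_(i+1) - y_i)/h_i = 0, -13, 0, 12.
  1·m_0 + 4·m_1 + 1·m_2 = 6(Δ_1 - Δ_0) = -78
  1·m_1 + 4·m_2 + 1·m_3 = 6(Δ_2 - Δ_1) = 78
  1·m_2 + 4·m_3 + 1·m_4 = 6(Δ_3 - Δ_2) = 72
Natural end conditions: m_0 = m_4 = 0.
Forward elimination and back-substitution give m_0 = 0, m_1 = -705/28, m_2 = 159/7, m_3 = 345/28, m_4 = 0.
On [4, 5], S(x) = -6 - 77/8·(x - 4) + 159/14·(x - 4)² - 97/56·(x - 4)³.
With (x - 4) = 2/3: S(14/3) = -5959/756.

-7.8823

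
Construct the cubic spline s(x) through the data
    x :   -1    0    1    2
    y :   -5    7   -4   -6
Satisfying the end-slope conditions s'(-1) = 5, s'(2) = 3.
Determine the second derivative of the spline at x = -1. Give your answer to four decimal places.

47.4667

Let m_i = s''(x_i). Step sizes h_i = 1, 1, 1; slopes of the chords Δ_i = (y_(i+1) - y_i)/h_i = 12, -11, -2.
  1·m_0 + 4·m_1 + 1·m_2 = 6(Δ_1 - Δ_0) = -138
  1·m_1 + 4·m_2 + 1·m_3 = 6(Δ_2 - Δ_1) = 54
Clamped end conditions give two more equations: 2h_0·m_0 + h_0·m_1 = 6(Δ_0 - s'(-1)) = 42 and h_2·m_2 + 2h_2·m_3 = 6(s'(2) - Δ_2) = 30.
Solving: m_0 = 712/15, m_1 = -794/15, m_2 = 394/15, m_3 = 28/15.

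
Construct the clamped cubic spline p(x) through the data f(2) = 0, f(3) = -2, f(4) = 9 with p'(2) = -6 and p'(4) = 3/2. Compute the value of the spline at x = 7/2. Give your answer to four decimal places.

Let m_i = p''(x_i). Step sizes h_i = 1, 1; slopes of the chords Δ_i = (y_(i+1) - y_i)/h_i = -2, 11.
  1·m_0 + 4·m_1 + 1·m_2 = 6(Δ_1 - Δ_0) = 78
Clamped end conditions give two more equations: 2h_0·m_0 + h_0·m_1 = 6(Δ_0 - p'(2)) = 24 and h_1·m_1 + 2h_1·m_2 = 6(p'(4) - Δ_1) = -57.
Solving: m_0 = -15/4, m_1 = 63/2, m_2 = -177/4.
On [3, 4], p(x) = -2 + 63/8·(x - 3) + 63/4·(x - 3)² - 101/8·(x - 3)³.
With (x - 3) = 1/2: p(7/2) = 275/64.

4.2969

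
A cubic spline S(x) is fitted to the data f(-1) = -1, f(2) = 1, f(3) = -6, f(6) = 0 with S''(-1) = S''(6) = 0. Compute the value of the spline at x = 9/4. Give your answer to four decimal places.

Let σ_i = S''(x_i). Step sizes h_i = 3, 1, 3; slopes of the chords Δ_i = (y_(i+1) - y_i)/h_i = 2/3, -7, 2.
  3·σ_0 + 8·σ_1 + 1·σ_2 = 6(Δ_1 - Δ_0) = -46
  1·σ_1 + 8·σ_2 + 3·σ_3 = 6(Δ_2 - Δ_1) = 54
Natural end conditions: σ_0 = σ_3 = 0.
Solving the tridiagonal system: σ_0 = 0, σ_1 = -422/63, σ_2 = 478/63, σ_3 = 0.
On [2, 3], S(x) = 1 - 380/63·(x - 2) - 211/63·(x - 2)² + 50/21·(x - 2)³.
With (x - 2) = 1/4: S(9/4) = -457/672.

-0.6801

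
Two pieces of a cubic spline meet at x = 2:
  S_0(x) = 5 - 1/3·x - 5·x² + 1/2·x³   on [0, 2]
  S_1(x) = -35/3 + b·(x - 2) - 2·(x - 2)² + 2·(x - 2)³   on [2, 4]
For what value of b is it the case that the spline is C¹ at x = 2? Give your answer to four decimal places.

S_0'(x) = -1/3 - 10·x + 3/2·x², so S_0'(2) = -43/3. On the right, S_1'(2) = b, so b = -43/3.

-14.3333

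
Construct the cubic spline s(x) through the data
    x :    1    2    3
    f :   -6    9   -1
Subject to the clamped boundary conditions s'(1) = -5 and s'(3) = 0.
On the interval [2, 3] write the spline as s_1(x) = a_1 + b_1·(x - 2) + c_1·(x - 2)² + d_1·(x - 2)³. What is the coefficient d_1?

25

Write M_i for s''(x_i). With h_i = 1, 1 and divided differences Δ_i = 15, -10, the continuity of s' gives the tridiagonal system
  1·M_0 + 4·M_1 + 1·M_2 = 6(Δ_1 - Δ_0) = -150
Clamped end conditions give two more equations: 2h_0·M_0 + h_0·M_1 = 6(Δ_0 - s'(1)) = 120 and h_1·M_1 + 2h_1·M_2 = 6(s'(3) - Δ_1) = 60.
Hence M_0 = 100, M_1 = -80, M_2 = 70.
On [2, 3], with s_1(x) = a_1 + b_1·(x - 2) + c_1·(x - 2)² + d_1·(x - 2)³: c_1 = M_1/2 = -40, d_1 = (M_2 - M_1)/(6h_1) = 25, b_1 = Δ_1 - h_1(2M_1 + M_2)/6 = 5.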